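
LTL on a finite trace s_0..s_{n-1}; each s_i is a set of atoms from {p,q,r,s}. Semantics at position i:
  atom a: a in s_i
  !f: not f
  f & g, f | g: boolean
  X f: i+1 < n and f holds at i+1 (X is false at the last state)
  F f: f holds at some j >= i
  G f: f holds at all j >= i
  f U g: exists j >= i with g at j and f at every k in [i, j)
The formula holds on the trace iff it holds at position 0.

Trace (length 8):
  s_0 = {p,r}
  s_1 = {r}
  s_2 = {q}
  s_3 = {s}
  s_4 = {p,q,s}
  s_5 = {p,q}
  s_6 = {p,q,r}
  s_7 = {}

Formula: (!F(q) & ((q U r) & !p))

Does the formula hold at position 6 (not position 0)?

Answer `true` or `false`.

s_0={p,r}: (!F(q) & ((q U r) & !p))=False !F(q)=False F(q)=True q=False ((q U r) & !p)=False (q U r)=True r=True !p=False p=True
s_1={r}: (!F(q) & ((q U r) & !p))=False !F(q)=False F(q)=True q=False ((q U r) & !p)=True (q U r)=True r=True !p=True p=False
s_2={q}: (!F(q) & ((q U r) & !p))=False !F(q)=False F(q)=True q=True ((q U r) & !p)=False (q U r)=False r=False !p=True p=False
s_3={s}: (!F(q) & ((q U r) & !p))=False !F(q)=False F(q)=True q=False ((q U r) & !p)=False (q U r)=False r=False !p=True p=False
s_4={p,q,s}: (!F(q) & ((q U r) & !p))=False !F(q)=False F(q)=True q=True ((q U r) & !p)=False (q U r)=True r=False !p=False p=True
s_5={p,q}: (!F(q) & ((q U r) & !p))=False !F(q)=False F(q)=True q=True ((q U r) & !p)=False (q U r)=True r=False !p=False p=True
s_6={p,q,r}: (!F(q) & ((q U r) & !p))=False !F(q)=False F(q)=True q=True ((q U r) & !p)=False (q U r)=True r=True !p=False p=True
s_7={}: (!F(q) & ((q U r) & !p))=False !F(q)=True F(q)=False q=False ((q U r) & !p)=False (q U r)=False r=False !p=True p=False
Evaluating at position 6: result = False

Answer: false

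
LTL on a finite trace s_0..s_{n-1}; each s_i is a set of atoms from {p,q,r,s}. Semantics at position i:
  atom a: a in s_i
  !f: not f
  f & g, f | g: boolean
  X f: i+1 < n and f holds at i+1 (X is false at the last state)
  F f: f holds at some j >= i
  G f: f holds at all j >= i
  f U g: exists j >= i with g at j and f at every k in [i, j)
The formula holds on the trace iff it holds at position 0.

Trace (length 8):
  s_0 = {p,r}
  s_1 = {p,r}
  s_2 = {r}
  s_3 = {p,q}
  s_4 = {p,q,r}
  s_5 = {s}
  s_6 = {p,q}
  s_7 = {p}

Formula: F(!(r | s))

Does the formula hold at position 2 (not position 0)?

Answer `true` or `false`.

Answer: true

Derivation:
s_0={p,r}: F(!(r | s))=True !(r | s)=False (r | s)=True r=True s=False
s_1={p,r}: F(!(r | s))=True !(r | s)=False (r | s)=True r=True s=False
s_2={r}: F(!(r | s))=True !(r | s)=False (r | s)=True r=True s=False
s_3={p,q}: F(!(r | s))=True !(r | s)=True (r | s)=False r=False s=False
s_4={p,q,r}: F(!(r | s))=True !(r | s)=False (r | s)=True r=True s=False
s_5={s}: F(!(r | s))=True !(r | s)=False (r | s)=True r=False s=True
s_6={p,q}: F(!(r | s))=True !(r | s)=True (r | s)=False r=False s=False
s_7={p}: F(!(r | s))=True !(r | s)=True (r | s)=False r=False s=False
Evaluating at position 2: result = True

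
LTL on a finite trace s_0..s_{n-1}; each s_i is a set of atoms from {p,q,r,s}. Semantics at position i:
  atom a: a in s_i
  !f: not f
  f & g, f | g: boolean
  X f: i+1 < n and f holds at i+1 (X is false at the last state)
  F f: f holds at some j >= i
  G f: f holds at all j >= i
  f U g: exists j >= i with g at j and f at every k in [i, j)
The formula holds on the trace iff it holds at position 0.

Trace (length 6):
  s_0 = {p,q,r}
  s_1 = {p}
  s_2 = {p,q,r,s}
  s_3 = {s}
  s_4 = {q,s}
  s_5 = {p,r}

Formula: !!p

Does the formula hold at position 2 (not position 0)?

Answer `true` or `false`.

s_0={p,q,r}: !!p=True !p=False p=True
s_1={p}: !!p=True !p=False p=True
s_2={p,q,r,s}: !!p=True !p=False p=True
s_3={s}: !!p=False !p=True p=False
s_4={q,s}: !!p=False !p=True p=False
s_5={p,r}: !!p=True !p=False p=True
Evaluating at position 2: result = True

Answer: true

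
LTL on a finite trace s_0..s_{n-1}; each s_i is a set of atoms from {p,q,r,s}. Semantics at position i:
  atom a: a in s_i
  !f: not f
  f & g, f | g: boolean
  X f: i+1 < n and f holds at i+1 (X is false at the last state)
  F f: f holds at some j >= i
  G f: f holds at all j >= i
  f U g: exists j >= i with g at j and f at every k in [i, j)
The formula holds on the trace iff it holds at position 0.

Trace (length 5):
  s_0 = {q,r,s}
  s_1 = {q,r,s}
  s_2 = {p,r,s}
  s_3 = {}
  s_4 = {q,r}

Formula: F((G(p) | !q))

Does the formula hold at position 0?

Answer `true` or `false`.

Answer: true

Derivation:
s_0={q,r,s}: F((G(p) | !q))=True (G(p) | !q)=False G(p)=False p=False !q=False q=True
s_1={q,r,s}: F((G(p) | !q))=True (G(p) | !q)=False G(p)=False p=False !q=False q=True
s_2={p,r,s}: F((G(p) | !q))=True (G(p) | !q)=True G(p)=False p=True !q=True q=False
s_3={}: F((G(p) | !q))=True (G(p) | !q)=True G(p)=False p=False !q=True q=False
s_4={q,r}: F((G(p) | !q))=False (G(p) | !q)=False G(p)=False p=False !q=False q=True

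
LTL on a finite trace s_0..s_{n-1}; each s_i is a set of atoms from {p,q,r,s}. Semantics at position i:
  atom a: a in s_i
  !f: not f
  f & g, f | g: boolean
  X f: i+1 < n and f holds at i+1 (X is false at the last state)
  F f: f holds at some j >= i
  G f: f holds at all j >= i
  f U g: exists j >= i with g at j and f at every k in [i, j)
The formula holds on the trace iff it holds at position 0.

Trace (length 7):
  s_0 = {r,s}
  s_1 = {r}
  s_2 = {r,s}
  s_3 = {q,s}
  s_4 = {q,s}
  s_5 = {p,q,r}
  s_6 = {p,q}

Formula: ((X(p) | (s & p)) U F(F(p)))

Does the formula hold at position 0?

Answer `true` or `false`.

s_0={r,s}: ((X(p) | (s & p)) U F(F(p)))=True (X(p) | (s & p))=False X(p)=False p=False (s & p)=False s=True F(F(p))=True F(p)=True
s_1={r}: ((X(p) | (s & p)) U F(F(p)))=True (X(p) | (s & p))=False X(p)=False p=False (s & p)=False s=False F(F(p))=True F(p)=True
s_2={r,s}: ((X(p) | (s & p)) U F(F(p)))=True (X(p) | (s & p))=False X(p)=False p=False (s & p)=False s=True F(F(p))=True F(p)=True
s_3={q,s}: ((X(p) | (s & p)) U F(F(p)))=True (X(p) | (s & p))=False X(p)=False p=False (s & p)=False s=True F(F(p))=True F(p)=True
s_4={q,s}: ((X(p) | (s & p)) U F(F(p)))=True (X(p) | (s & p))=True X(p)=True p=False (s & p)=False s=True F(F(p))=True F(p)=True
s_5={p,q,r}: ((X(p) | (s & p)) U F(F(p)))=True (X(p) | (s & p))=True X(p)=True p=True (s & p)=False s=False F(F(p))=True F(p)=True
s_6={p,q}: ((X(p) | (s & p)) U F(F(p)))=True (X(p) | (s & p))=False X(p)=False p=True (s & p)=False s=False F(F(p))=True F(p)=True

Answer: true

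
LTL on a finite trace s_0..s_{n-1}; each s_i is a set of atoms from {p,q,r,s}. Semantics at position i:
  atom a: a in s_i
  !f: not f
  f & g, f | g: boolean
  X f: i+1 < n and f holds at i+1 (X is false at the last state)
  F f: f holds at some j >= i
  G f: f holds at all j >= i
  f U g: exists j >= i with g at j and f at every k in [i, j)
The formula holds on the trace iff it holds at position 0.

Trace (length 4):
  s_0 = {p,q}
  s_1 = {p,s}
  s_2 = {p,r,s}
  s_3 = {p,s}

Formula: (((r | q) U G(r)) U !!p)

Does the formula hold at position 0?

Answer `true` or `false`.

s_0={p,q}: (((r | q) U G(r)) U !!p)=True ((r | q) U G(r))=False (r | q)=True r=False q=True G(r)=False !!p=True !p=False p=True
s_1={p,s}: (((r | q) U G(r)) U !!p)=True ((r | q) U G(r))=False (r | q)=False r=False q=False G(r)=False !!p=True !p=False p=True
s_2={p,r,s}: (((r | q) U G(r)) U !!p)=True ((r | q) U G(r))=False (r | q)=True r=True q=False G(r)=False !!p=True !p=False p=True
s_3={p,s}: (((r | q) U G(r)) U !!p)=True ((r | q) U G(r))=False (r | q)=False r=False q=False G(r)=False !!p=True !p=False p=True

Answer: true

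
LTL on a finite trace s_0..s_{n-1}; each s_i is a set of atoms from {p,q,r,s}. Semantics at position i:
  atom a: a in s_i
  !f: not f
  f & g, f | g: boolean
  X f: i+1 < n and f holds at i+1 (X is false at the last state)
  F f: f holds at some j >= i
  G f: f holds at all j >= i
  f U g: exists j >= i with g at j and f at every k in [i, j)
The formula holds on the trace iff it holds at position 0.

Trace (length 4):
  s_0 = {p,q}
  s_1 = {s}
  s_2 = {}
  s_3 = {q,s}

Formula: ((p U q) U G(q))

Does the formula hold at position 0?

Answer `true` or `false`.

Answer: false

Derivation:
s_0={p,q}: ((p U q) U G(q))=False (p U q)=True p=True q=True G(q)=False
s_1={s}: ((p U q) U G(q))=False (p U q)=False p=False q=False G(q)=False
s_2={}: ((p U q) U G(q))=False (p U q)=False p=False q=False G(q)=False
s_3={q,s}: ((p U q) U G(q))=True (p U q)=True p=False q=True G(q)=True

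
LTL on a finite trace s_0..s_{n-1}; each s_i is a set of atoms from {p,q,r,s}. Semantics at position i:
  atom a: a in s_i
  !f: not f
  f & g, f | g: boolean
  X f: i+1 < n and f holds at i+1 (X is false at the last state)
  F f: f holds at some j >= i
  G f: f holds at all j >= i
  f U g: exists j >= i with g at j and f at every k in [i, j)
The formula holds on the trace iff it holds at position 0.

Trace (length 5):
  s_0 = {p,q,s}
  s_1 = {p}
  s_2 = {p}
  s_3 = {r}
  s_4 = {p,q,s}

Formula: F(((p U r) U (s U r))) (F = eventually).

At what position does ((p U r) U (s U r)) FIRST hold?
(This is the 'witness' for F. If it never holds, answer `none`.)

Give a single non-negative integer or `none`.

Answer: 0

Derivation:
s_0={p,q,s}: ((p U r) U (s U r))=True (p U r)=True p=True r=False (s U r)=False s=True
s_1={p}: ((p U r) U (s U r))=True (p U r)=True p=True r=False (s U r)=False s=False
s_2={p}: ((p U r) U (s U r))=True (p U r)=True p=True r=False (s U r)=False s=False
s_3={r}: ((p U r) U (s U r))=True (p U r)=True p=False r=True (s U r)=True s=False
s_4={p,q,s}: ((p U r) U (s U r))=False (p U r)=False p=True r=False (s U r)=False s=True
F(((p U r) U (s U r))) holds; first witness at position 0.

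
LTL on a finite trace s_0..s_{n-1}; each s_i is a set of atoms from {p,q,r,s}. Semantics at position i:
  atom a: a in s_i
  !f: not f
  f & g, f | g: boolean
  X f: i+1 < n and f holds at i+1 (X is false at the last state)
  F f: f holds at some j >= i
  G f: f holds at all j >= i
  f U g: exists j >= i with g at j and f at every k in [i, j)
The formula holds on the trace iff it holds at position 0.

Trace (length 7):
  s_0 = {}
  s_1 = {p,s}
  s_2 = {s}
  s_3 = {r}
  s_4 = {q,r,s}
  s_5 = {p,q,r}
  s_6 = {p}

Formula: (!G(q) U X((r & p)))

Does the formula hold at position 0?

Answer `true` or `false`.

Answer: true

Derivation:
s_0={}: (!G(q) U X((r & p)))=True !G(q)=True G(q)=False q=False X((r & p))=False (r & p)=False r=False p=False
s_1={p,s}: (!G(q) U X((r & p)))=True !G(q)=True G(q)=False q=False X((r & p))=False (r & p)=False r=False p=True
s_2={s}: (!G(q) U X((r & p)))=True !G(q)=True G(q)=False q=False X((r & p))=False (r & p)=False r=False p=False
s_3={r}: (!G(q) U X((r & p)))=True !G(q)=True G(q)=False q=False X((r & p))=False (r & p)=False r=True p=False
s_4={q,r,s}: (!G(q) U X((r & p)))=True !G(q)=True G(q)=False q=True X((r & p))=True (r & p)=False r=True p=False
s_5={p,q,r}: (!G(q) U X((r & p)))=False !G(q)=True G(q)=False q=True X((r & p))=False (r & p)=True r=True p=True
s_6={p}: (!G(q) U X((r & p)))=False !G(q)=True G(q)=False q=False X((r & p))=False (r & p)=False r=False p=True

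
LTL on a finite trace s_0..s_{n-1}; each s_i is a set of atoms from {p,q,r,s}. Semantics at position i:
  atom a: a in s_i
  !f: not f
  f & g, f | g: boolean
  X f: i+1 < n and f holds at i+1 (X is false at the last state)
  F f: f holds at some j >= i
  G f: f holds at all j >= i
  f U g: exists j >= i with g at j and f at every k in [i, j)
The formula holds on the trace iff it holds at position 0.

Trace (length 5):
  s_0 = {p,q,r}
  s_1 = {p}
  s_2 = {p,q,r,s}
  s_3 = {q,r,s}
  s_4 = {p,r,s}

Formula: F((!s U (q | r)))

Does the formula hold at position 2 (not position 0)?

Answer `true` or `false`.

s_0={p,q,r}: F((!s U (q | r)))=True (!s U (q | r))=True !s=True s=False (q | r)=True q=True r=True
s_1={p}: F((!s U (q | r)))=True (!s U (q | r))=True !s=True s=False (q | r)=False q=False r=False
s_2={p,q,r,s}: F((!s U (q | r)))=True (!s U (q | r))=True !s=False s=True (q | r)=True q=True r=True
s_3={q,r,s}: F((!s U (q | r)))=True (!s U (q | r))=True !s=False s=True (q | r)=True q=True r=True
s_4={p,r,s}: F((!s U (q | r)))=True (!s U (q | r))=True !s=False s=True (q | r)=True q=False r=True
Evaluating at position 2: result = True

Answer: true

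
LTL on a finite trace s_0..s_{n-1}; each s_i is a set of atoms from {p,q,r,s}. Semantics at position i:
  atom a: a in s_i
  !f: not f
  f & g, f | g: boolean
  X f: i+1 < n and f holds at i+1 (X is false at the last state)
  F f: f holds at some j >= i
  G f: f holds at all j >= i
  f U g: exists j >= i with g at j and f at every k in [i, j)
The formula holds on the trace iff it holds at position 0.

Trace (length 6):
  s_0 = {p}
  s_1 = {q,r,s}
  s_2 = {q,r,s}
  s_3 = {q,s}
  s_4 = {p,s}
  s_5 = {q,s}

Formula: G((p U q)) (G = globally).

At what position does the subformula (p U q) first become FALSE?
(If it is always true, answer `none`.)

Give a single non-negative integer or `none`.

Answer: none

Derivation:
s_0={p}: (p U q)=True p=True q=False
s_1={q,r,s}: (p U q)=True p=False q=True
s_2={q,r,s}: (p U q)=True p=False q=True
s_3={q,s}: (p U q)=True p=False q=True
s_4={p,s}: (p U q)=True p=True q=False
s_5={q,s}: (p U q)=True p=False q=True
G((p U q)) holds globally = True
No violation — formula holds at every position.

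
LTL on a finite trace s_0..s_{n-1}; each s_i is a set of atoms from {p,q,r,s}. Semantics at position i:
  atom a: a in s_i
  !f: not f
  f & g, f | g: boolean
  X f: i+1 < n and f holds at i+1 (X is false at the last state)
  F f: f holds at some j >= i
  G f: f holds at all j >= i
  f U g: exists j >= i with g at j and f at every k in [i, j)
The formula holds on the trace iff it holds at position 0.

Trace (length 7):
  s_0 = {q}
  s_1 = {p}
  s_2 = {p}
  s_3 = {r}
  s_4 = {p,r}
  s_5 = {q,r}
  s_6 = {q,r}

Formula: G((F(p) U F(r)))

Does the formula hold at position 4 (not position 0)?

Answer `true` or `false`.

s_0={q}: G((F(p) U F(r)))=True (F(p) U F(r))=True F(p)=True p=False F(r)=True r=False
s_1={p}: G((F(p) U F(r)))=True (F(p) U F(r))=True F(p)=True p=True F(r)=True r=False
s_2={p}: G((F(p) U F(r)))=True (F(p) U F(r))=True F(p)=True p=True F(r)=True r=False
s_3={r}: G((F(p) U F(r)))=True (F(p) U F(r))=True F(p)=True p=False F(r)=True r=True
s_4={p,r}: G((F(p) U F(r)))=True (F(p) U F(r))=True F(p)=True p=True F(r)=True r=True
s_5={q,r}: G((F(p) U F(r)))=True (F(p) U F(r))=True F(p)=False p=False F(r)=True r=True
s_6={q,r}: G((F(p) U F(r)))=True (F(p) U F(r))=True F(p)=False p=False F(r)=True r=True
Evaluating at position 4: result = True

Answer: true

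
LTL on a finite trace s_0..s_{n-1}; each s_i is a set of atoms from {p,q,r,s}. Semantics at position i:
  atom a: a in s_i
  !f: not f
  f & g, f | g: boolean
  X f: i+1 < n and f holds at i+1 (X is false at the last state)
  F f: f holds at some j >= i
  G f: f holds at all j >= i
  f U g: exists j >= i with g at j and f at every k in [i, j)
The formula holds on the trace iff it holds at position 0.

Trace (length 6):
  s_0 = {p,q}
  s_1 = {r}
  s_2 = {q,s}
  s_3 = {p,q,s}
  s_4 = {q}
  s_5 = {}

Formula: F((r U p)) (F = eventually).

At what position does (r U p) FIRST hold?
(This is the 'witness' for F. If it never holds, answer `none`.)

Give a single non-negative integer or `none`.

s_0={p,q}: (r U p)=True r=False p=True
s_1={r}: (r U p)=False r=True p=False
s_2={q,s}: (r U p)=False r=False p=False
s_3={p,q,s}: (r U p)=True r=False p=True
s_4={q}: (r U p)=False r=False p=False
s_5={}: (r U p)=False r=False p=False
F((r U p)) holds; first witness at position 0.

Answer: 0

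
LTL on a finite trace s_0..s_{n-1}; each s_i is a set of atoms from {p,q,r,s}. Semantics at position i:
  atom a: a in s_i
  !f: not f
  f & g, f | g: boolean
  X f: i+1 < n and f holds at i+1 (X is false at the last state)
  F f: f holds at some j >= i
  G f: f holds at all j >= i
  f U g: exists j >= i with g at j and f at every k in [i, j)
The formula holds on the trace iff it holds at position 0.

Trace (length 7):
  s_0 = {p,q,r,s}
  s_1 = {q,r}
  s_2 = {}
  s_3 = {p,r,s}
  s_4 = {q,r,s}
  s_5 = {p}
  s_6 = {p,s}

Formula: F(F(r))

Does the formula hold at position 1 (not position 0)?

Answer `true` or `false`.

Answer: true

Derivation:
s_0={p,q,r,s}: F(F(r))=True F(r)=True r=True
s_1={q,r}: F(F(r))=True F(r)=True r=True
s_2={}: F(F(r))=True F(r)=True r=False
s_3={p,r,s}: F(F(r))=True F(r)=True r=True
s_4={q,r,s}: F(F(r))=True F(r)=True r=True
s_5={p}: F(F(r))=False F(r)=False r=False
s_6={p,s}: F(F(r))=False F(r)=False r=False
Evaluating at position 1: result = True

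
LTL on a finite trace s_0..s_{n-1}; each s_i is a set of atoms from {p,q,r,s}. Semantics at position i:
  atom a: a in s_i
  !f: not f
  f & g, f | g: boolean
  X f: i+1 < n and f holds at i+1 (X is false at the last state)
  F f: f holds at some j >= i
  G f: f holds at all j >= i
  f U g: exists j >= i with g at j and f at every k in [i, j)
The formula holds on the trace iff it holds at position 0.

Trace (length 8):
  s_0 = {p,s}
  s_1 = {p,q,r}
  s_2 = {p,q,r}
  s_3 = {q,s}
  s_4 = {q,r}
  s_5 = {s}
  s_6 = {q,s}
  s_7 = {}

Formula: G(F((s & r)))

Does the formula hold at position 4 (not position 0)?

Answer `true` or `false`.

s_0={p,s}: G(F((s & r)))=False F((s & r))=False (s & r)=False s=True r=False
s_1={p,q,r}: G(F((s & r)))=False F((s & r))=False (s & r)=False s=False r=True
s_2={p,q,r}: G(F((s & r)))=False F((s & r))=False (s & r)=False s=False r=True
s_3={q,s}: G(F((s & r)))=False F((s & r))=False (s & r)=False s=True r=False
s_4={q,r}: G(F((s & r)))=False F((s & r))=False (s & r)=False s=False r=True
s_5={s}: G(F((s & r)))=False F((s & r))=False (s & r)=False s=True r=False
s_6={q,s}: G(F((s & r)))=False F((s & r))=False (s & r)=False s=True r=False
s_7={}: G(F((s & r)))=False F((s & r))=False (s & r)=False s=False r=False
Evaluating at position 4: result = False

Answer: false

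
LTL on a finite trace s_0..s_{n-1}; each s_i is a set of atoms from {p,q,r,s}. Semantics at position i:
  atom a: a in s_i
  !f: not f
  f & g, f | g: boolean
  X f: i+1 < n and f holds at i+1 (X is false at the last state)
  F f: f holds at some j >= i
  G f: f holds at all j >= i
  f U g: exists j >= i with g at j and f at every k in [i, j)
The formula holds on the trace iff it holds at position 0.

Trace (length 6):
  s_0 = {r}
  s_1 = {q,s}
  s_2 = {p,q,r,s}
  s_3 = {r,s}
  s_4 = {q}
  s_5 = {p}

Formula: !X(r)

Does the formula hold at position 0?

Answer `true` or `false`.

s_0={r}: !X(r)=True X(r)=False r=True
s_1={q,s}: !X(r)=False X(r)=True r=False
s_2={p,q,r,s}: !X(r)=False X(r)=True r=True
s_3={r,s}: !X(r)=True X(r)=False r=True
s_4={q}: !X(r)=True X(r)=False r=False
s_5={p}: !X(r)=True X(r)=False r=False

Answer: true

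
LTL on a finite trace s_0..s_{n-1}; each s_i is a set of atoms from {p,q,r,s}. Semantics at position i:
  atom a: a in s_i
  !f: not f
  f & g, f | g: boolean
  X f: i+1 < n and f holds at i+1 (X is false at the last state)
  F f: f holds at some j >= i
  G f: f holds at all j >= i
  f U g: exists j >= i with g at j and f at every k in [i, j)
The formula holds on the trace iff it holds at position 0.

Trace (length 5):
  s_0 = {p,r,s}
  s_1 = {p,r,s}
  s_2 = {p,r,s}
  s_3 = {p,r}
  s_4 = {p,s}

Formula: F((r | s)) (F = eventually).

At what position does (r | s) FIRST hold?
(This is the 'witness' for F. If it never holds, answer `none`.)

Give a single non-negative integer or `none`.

Answer: 0

Derivation:
s_0={p,r,s}: (r | s)=True r=True s=True
s_1={p,r,s}: (r | s)=True r=True s=True
s_2={p,r,s}: (r | s)=True r=True s=True
s_3={p,r}: (r | s)=True r=True s=False
s_4={p,s}: (r | s)=True r=False s=True
F((r | s)) holds; first witness at position 0.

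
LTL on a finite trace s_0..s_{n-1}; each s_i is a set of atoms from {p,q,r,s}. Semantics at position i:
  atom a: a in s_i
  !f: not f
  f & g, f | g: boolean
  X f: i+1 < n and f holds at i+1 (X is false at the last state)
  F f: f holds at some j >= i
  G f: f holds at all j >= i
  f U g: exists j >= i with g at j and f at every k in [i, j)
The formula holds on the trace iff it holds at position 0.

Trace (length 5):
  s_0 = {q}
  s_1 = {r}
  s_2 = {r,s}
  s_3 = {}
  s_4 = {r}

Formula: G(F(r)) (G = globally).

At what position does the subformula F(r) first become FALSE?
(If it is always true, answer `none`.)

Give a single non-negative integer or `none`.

Answer: none

Derivation:
s_0={q}: F(r)=True r=False
s_1={r}: F(r)=True r=True
s_2={r,s}: F(r)=True r=True
s_3={}: F(r)=True r=False
s_4={r}: F(r)=True r=True
G(F(r)) holds globally = True
No violation — formula holds at every position.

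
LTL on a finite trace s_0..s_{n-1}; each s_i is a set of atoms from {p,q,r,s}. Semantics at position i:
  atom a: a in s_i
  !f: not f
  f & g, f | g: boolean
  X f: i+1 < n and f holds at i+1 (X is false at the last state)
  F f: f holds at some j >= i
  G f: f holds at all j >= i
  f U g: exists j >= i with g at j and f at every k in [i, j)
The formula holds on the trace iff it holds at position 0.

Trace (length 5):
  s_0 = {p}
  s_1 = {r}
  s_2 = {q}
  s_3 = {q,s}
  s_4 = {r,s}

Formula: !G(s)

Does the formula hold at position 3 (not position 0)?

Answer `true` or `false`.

s_0={p}: !G(s)=True G(s)=False s=False
s_1={r}: !G(s)=True G(s)=False s=False
s_2={q}: !G(s)=True G(s)=False s=False
s_3={q,s}: !G(s)=False G(s)=True s=True
s_4={r,s}: !G(s)=False G(s)=True s=True
Evaluating at position 3: result = False

Answer: false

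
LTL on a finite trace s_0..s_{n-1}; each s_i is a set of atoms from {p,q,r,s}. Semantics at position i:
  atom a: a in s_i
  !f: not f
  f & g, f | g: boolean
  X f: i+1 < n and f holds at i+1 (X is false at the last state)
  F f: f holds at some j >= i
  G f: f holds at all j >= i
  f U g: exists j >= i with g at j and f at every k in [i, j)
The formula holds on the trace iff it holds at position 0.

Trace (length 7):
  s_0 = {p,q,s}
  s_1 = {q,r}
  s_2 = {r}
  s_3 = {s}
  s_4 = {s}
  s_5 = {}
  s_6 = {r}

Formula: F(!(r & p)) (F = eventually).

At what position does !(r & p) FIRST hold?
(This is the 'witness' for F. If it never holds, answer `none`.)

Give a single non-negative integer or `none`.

s_0={p,q,s}: !(r & p)=True (r & p)=False r=False p=True
s_1={q,r}: !(r & p)=True (r & p)=False r=True p=False
s_2={r}: !(r & p)=True (r & p)=False r=True p=False
s_3={s}: !(r & p)=True (r & p)=False r=False p=False
s_4={s}: !(r & p)=True (r & p)=False r=False p=False
s_5={}: !(r & p)=True (r & p)=False r=False p=False
s_6={r}: !(r & p)=True (r & p)=False r=True p=False
F(!(r & p)) holds; first witness at position 0.

Answer: 0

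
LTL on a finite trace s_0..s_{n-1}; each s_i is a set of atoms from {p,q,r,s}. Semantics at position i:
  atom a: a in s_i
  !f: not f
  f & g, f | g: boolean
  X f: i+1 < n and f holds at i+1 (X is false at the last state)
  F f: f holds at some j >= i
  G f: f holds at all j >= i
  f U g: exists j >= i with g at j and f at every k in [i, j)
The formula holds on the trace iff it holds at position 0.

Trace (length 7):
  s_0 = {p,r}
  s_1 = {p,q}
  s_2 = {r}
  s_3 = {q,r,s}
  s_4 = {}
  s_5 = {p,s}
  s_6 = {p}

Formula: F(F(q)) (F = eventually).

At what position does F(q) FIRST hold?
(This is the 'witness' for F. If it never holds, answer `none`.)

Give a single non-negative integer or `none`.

s_0={p,r}: F(q)=True q=False
s_1={p,q}: F(q)=True q=True
s_2={r}: F(q)=True q=False
s_3={q,r,s}: F(q)=True q=True
s_4={}: F(q)=False q=False
s_5={p,s}: F(q)=False q=False
s_6={p}: F(q)=False q=False
F(F(q)) holds; first witness at position 0.

Answer: 0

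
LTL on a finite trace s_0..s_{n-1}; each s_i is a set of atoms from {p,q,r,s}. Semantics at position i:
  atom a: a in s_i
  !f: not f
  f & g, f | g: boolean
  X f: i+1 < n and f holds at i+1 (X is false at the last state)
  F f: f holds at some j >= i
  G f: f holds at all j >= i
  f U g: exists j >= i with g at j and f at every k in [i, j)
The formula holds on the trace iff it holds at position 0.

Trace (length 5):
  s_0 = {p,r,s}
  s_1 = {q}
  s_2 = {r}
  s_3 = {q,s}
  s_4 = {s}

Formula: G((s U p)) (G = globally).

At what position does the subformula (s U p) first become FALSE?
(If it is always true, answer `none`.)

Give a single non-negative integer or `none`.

s_0={p,r,s}: (s U p)=True s=True p=True
s_1={q}: (s U p)=False s=False p=False
s_2={r}: (s U p)=False s=False p=False
s_3={q,s}: (s U p)=False s=True p=False
s_4={s}: (s U p)=False s=True p=False
G((s U p)) holds globally = False
First violation at position 1.

Answer: 1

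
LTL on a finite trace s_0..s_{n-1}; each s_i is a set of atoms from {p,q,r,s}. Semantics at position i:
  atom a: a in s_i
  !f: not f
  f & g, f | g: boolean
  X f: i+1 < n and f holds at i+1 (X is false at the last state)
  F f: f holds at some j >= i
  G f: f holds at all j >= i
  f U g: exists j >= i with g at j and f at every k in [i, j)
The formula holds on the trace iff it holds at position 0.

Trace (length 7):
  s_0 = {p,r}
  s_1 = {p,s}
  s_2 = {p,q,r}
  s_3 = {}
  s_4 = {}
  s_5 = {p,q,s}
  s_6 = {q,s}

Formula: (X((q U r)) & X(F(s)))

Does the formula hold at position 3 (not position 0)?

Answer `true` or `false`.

Answer: false

Derivation:
s_0={p,r}: (X((q U r)) & X(F(s)))=False X((q U r))=False (q U r)=True q=False r=True X(F(s))=True F(s)=True s=False
s_1={p,s}: (X((q U r)) & X(F(s)))=True X((q U r))=True (q U r)=False q=False r=False X(F(s))=True F(s)=True s=True
s_2={p,q,r}: (X((q U r)) & X(F(s)))=False X((q U r))=False (q U r)=True q=True r=True X(F(s))=True F(s)=True s=False
s_3={}: (X((q U r)) & X(F(s)))=False X((q U r))=False (q U r)=False q=False r=False X(F(s))=True F(s)=True s=False
s_4={}: (X((q U r)) & X(F(s)))=False X((q U r))=False (q U r)=False q=False r=False X(F(s))=True F(s)=True s=False
s_5={p,q,s}: (X((q U r)) & X(F(s)))=False X((q U r))=False (q U r)=False q=True r=False X(F(s))=True F(s)=True s=True
s_6={q,s}: (X((q U r)) & X(F(s)))=False X((q U r))=False (q U r)=False q=True r=False X(F(s))=False F(s)=True s=True
Evaluating at position 3: result = False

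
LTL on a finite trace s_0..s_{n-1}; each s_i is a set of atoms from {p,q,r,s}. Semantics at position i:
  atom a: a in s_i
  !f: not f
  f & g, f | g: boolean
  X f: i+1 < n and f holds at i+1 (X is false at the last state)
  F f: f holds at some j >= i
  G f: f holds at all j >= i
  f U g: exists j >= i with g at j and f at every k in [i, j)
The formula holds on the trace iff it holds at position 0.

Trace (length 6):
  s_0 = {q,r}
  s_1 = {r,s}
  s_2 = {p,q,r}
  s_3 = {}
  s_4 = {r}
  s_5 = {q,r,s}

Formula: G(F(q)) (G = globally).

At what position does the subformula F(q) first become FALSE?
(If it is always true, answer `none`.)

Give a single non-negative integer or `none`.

s_0={q,r}: F(q)=True q=True
s_1={r,s}: F(q)=True q=False
s_2={p,q,r}: F(q)=True q=True
s_3={}: F(q)=True q=False
s_4={r}: F(q)=True q=False
s_5={q,r,s}: F(q)=True q=True
G(F(q)) holds globally = True
No violation — formula holds at every position.

Answer: none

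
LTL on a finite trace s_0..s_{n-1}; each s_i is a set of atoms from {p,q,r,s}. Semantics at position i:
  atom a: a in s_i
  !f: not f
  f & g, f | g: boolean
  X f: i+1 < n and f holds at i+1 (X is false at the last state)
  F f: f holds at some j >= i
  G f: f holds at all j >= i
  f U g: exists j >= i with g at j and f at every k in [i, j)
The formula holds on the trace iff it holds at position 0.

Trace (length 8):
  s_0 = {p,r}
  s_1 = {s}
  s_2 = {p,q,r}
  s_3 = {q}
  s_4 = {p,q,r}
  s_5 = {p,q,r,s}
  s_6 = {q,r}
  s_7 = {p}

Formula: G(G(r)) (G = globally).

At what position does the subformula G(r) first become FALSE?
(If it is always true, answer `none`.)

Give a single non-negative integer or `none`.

Answer: 0

Derivation:
s_0={p,r}: G(r)=False r=True
s_1={s}: G(r)=False r=False
s_2={p,q,r}: G(r)=False r=True
s_3={q}: G(r)=False r=False
s_4={p,q,r}: G(r)=False r=True
s_5={p,q,r,s}: G(r)=False r=True
s_6={q,r}: G(r)=False r=True
s_7={p}: G(r)=False r=False
G(G(r)) holds globally = False
First violation at position 0.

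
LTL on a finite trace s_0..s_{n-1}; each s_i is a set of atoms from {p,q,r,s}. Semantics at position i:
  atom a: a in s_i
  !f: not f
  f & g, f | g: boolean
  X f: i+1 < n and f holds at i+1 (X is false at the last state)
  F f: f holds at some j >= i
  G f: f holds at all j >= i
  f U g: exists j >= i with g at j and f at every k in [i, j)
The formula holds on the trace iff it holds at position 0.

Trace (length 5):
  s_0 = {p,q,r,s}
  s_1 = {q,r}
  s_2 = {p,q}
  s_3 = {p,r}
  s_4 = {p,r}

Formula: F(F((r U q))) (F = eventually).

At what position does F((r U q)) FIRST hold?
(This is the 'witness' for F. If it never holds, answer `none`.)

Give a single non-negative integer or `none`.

Answer: 0

Derivation:
s_0={p,q,r,s}: F((r U q))=True (r U q)=True r=True q=True
s_1={q,r}: F((r U q))=True (r U q)=True r=True q=True
s_2={p,q}: F((r U q))=True (r U q)=True r=False q=True
s_3={p,r}: F((r U q))=False (r U q)=False r=True q=False
s_4={p,r}: F((r U q))=False (r U q)=False r=True q=False
F(F((r U q))) holds; first witness at position 0.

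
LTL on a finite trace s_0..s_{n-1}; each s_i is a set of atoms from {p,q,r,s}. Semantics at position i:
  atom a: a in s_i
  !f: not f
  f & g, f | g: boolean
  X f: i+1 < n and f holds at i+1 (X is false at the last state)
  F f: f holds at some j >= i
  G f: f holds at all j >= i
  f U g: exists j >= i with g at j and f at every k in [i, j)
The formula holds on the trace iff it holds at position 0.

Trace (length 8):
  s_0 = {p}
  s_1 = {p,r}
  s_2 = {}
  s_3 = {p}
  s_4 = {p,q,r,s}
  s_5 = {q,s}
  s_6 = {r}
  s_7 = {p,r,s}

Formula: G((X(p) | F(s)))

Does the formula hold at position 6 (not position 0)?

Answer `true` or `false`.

Answer: true

Derivation:
s_0={p}: G((X(p) | F(s)))=True (X(p) | F(s))=True X(p)=True p=True F(s)=True s=False
s_1={p,r}: G((X(p) | F(s)))=True (X(p) | F(s))=True X(p)=False p=True F(s)=True s=False
s_2={}: G((X(p) | F(s)))=True (X(p) | F(s))=True X(p)=True p=False F(s)=True s=False
s_3={p}: G((X(p) | F(s)))=True (X(p) | F(s))=True X(p)=True p=True F(s)=True s=False
s_4={p,q,r,s}: G((X(p) | F(s)))=True (X(p) | F(s))=True X(p)=False p=True F(s)=True s=True
s_5={q,s}: G((X(p) | F(s)))=True (X(p) | F(s))=True X(p)=False p=False F(s)=True s=True
s_6={r}: G((X(p) | F(s)))=True (X(p) | F(s))=True X(p)=True p=False F(s)=True s=False
s_7={p,r,s}: G((X(p) | F(s)))=True (X(p) | F(s))=True X(p)=False p=True F(s)=True s=True
Evaluating at position 6: result = True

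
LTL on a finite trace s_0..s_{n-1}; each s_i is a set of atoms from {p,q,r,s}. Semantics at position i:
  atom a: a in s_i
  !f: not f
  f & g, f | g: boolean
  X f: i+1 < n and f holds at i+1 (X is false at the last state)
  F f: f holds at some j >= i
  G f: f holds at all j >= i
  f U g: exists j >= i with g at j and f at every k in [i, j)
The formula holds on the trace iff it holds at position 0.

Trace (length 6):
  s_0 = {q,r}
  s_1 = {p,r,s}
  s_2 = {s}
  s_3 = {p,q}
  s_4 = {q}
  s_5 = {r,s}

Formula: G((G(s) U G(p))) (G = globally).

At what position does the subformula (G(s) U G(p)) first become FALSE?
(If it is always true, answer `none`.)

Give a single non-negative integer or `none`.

s_0={q,r}: (G(s) U G(p))=False G(s)=False s=False G(p)=False p=False
s_1={p,r,s}: (G(s) U G(p))=False G(s)=False s=True G(p)=False p=True
s_2={s}: (G(s) U G(p))=False G(s)=False s=True G(p)=False p=False
s_3={p,q}: (G(s) U G(p))=False G(s)=False s=False G(p)=False p=True
s_4={q}: (G(s) U G(p))=False G(s)=False s=False G(p)=False p=False
s_5={r,s}: (G(s) U G(p))=False G(s)=True s=True G(p)=False p=False
G((G(s) U G(p))) holds globally = False
First violation at position 0.

Answer: 0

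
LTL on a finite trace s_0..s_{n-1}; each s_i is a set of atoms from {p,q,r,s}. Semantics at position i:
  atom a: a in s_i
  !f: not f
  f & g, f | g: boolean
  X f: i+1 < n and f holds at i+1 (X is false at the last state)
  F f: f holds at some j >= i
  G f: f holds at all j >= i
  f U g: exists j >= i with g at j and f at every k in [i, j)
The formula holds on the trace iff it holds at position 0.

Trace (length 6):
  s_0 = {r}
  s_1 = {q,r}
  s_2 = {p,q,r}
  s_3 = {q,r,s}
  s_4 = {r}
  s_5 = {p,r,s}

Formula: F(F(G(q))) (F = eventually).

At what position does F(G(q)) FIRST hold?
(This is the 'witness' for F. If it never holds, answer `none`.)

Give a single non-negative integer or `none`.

s_0={r}: F(G(q))=False G(q)=False q=False
s_1={q,r}: F(G(q))=False G(q)=False q=True
s_2={p,q,r}: F(G(q))=False G(q)=False q=True
s_3={q,r,s}: F(G(q))=False G(q)=False q=True
s_4={r}: F(G(q))=False G(q)=False q=False
s_5={p,r,s}: F(G(q))=False G(q)=False q=False
F(F(G(q))) does not hold (no witness exists).

Answer: none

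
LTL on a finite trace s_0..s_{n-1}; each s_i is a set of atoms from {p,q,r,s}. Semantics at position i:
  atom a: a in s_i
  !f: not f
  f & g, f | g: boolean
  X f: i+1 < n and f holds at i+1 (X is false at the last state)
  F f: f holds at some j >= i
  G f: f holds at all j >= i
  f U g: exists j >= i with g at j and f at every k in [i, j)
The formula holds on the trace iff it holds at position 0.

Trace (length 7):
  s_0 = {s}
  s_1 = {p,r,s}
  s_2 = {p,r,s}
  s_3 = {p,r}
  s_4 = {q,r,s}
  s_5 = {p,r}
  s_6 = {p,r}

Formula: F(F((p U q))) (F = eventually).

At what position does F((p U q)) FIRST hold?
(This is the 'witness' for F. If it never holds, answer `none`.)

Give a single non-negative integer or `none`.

Answer: 0

Derivation:
s_0={s}: F((p U q))=True (p U q)=False p=False q=False
s_1={p,r,s}: F((p U q))=True (p U q)=True p=True q=False
s_2={p,r,s}: F((p U q))=True (p U q)=True p=True q=False
s_3={p,r}: F((p U q))=True (p U q)=True p=True q=False
s_4={q,r,s}: F((p U q))=True (p U q)=True p=False q=True
s_5={p,r}: F((p U q))=False (p U q)=False p=True q=False
s_6={p,r}: F((p U q))=False (p U q)=False p=True q=False
F(F((p U q))) holds; first witness at position 0.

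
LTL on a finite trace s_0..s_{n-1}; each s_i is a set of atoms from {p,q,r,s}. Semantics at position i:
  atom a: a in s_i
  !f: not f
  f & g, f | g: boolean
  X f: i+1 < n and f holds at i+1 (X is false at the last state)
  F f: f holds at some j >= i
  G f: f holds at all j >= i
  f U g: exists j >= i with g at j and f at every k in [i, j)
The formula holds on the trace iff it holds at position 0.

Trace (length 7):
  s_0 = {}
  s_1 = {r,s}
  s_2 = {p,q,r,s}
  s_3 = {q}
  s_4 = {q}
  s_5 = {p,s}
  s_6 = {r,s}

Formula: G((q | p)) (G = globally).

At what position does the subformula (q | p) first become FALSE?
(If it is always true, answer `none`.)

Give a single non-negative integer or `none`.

s_0={}: (q | p)=False q=False p=False
s_1={r,s}: (q | p)=False q=False p=False
s_2={p,q,r,s}: (q | p)=True q=True p=True
s_3={q}: (q | p)=True q=True p=False
s_4={q}: (q | p)=True q=True p=False
s_5={p,s}: (q | p)=True q=False p=True
s_6={r,s}: (q | p)=False q=False p=False
G((q | p)) holds globally = False
First violation at position 0.

Answer: 0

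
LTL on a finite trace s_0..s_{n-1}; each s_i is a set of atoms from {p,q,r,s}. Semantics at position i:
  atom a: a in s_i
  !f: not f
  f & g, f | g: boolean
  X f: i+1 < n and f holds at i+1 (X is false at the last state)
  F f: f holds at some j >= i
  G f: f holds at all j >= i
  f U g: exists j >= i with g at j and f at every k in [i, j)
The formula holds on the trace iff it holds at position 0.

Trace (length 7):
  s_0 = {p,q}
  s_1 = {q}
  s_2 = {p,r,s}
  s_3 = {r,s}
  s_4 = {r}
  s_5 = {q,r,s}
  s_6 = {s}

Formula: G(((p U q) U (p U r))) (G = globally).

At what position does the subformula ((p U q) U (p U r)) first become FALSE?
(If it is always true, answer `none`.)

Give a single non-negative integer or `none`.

Answer: 6

Derivation:
s_0={p,q}: ((p U q) U (p U r))=True (p U q)=True p=True q=True (p U r)=False r=False
s_1={q}: ((p U q) U (p U r))=True (p U q)=True p=False q=True (p U r)=False r=False
s_2={p,r,s}: ((p U q) U (p U r))=True (p U q)=False p=True q=False (p U r)=True r=True
s_3={r,s}: ((p U q) U (p U r))=True (p U q)=False p=False q=False (p U r)=True r=True
s_4={r}: ((p U q) U (p U r))=True (p U q)=False p=False q=False (p U r)=True r=True
s_5={q,r,s}: ((p U q) U (p U r))=True (p U q)=True p=False q=True (p U r)=True r=True
s_6={s}: ((p U q) U (p U r))=False (p U q)=False p=False q=False (p U r)=False r=False
G(((p U q) U (p U r))) holds globally = False
First violation at position 6.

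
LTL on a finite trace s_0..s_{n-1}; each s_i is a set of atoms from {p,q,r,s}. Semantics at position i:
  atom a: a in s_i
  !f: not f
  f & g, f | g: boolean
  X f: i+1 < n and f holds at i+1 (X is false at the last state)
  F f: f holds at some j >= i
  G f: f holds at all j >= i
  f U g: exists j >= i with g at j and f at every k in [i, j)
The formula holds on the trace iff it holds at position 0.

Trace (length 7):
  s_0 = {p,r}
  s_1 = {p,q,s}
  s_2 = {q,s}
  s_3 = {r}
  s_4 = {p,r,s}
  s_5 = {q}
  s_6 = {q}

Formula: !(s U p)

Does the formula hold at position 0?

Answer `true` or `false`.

Answer: false

Derivation:
s_0={p,r}: !(s U p)=False (s U p)=True s=False p=True
s_1={p,q,s}: !(s U p)=False (s U p)=True s=True p=True
s_2={q,s}: !(s U p)=True (s U p)=False s=True p=False
s_3={r}: !(s U p)=True (s U p)=False s=False p=False
s_4={p,r,s}: !(s U p)=False (s U p)=True s=True p=True
s_5={q}: !(s U p)=True (s U p)=False s=False p=False
s_6={q}: !(s U p)=True (s U p)=False s=False p=False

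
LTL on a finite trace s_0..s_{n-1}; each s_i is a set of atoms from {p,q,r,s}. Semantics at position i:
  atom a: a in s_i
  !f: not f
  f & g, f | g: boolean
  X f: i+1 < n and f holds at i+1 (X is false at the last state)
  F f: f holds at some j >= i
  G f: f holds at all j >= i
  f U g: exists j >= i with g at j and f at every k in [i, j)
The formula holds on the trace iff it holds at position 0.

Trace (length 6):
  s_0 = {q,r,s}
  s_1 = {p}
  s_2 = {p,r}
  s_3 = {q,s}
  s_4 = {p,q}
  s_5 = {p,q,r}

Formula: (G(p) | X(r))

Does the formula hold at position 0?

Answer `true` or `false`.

s_0={q,r,s}: (G(p) | X(r))=False G(p)=False p=False X(r)=False r=True
s_1={p}: (G(p) | X(r))=True G(p)=False p=True X(r)=True r=False
s_2={p,r}: (G(p) | X(r))=False G(p)=False p=True X(r)=False r=True
s_3={q,s}: (G(p) | X(r))=False G(p)=False p=False X(r)=False r=False
s_4={p,q}: (G(p) | X(r))=True G(p)=True p=True X(r)=True r=False
s_5={p,q,r}: (G(p) | X(r))=True G(p)=True p=True X(r)=False r=True

Answer: false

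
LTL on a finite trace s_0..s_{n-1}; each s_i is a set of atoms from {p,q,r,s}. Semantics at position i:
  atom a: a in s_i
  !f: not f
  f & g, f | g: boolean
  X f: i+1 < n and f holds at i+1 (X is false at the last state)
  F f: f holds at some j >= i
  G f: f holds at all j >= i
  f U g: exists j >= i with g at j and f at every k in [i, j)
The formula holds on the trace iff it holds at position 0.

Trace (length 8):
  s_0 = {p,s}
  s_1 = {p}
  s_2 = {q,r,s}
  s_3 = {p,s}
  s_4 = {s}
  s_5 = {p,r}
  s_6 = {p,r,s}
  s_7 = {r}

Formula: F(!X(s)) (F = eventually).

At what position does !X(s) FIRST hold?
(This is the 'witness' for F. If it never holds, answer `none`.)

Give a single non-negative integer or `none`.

Answer: 0

Derivation:
s_0={p,s}: !X(s)=True X(s)=False s=True
s_1={p}: !X(s)=False X(s)=True s=False
s_2={q,r,s}: !X(s)=False X(s)=True s=True
s_3={p,s}: !X(s)=False X(s)=True s=True
s_4={s}: !X(s)=True X(s)=False s=True
s_5={p,r}: !X(s)=False X(s)=True s=False
s_6={p,r,s}: !X(s)=True X(s)=False s=True
s_7={r}: !X(s)=True X(s)=False s=False
F(!X(s)) holds; first witness at position 0.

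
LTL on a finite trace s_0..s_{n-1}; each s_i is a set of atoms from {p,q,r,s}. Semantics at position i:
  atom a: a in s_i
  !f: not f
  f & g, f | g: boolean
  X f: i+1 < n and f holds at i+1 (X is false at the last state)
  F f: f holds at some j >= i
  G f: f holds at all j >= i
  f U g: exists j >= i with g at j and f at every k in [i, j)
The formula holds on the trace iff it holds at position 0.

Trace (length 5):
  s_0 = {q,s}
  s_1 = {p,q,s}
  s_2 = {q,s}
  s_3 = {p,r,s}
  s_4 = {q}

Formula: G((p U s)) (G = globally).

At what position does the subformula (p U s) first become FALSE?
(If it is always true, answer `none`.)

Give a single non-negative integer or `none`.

Answer: 4

Derivation:
s_0={q,s}: (p U s)=True p=False s=True
s_1={p,q,s}: (p U s)=True p=True s=True
s_2={q,s}: (p U s)=True p=False s=True
s_3={p,r,s}: (p U s)=True p=True s=True
s_4={q}: (p U s)=False p=False s=False
G((p U s)) holds globally = False
First violation at position 4.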